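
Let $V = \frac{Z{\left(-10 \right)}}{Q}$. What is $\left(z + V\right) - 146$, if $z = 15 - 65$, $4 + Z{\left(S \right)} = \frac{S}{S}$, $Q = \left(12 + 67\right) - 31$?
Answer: $- \frac{3137}{16} \approx -196.06$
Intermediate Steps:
$Q = 48$ ($Q = 79 - 31 = 48$)
$Z{\left(S \right)} = -3$ ($Z{\left(S \right)} = -4 + \frac{S}{S} = -4 + 1 = -3$)
$V = - \frac{1}{16}$ ($V = - \frac{3}{48} = \left(-3\right) \frac{1}{48} = - \frac{1}{16} \approx -0.0625$)
$z = -50$
$\left(z + V\right) - 146 = \left(-50 - \frac{1}{16}\right) - 146 = - \frac{801}{16} - 146 = - \frac{3137}{16}$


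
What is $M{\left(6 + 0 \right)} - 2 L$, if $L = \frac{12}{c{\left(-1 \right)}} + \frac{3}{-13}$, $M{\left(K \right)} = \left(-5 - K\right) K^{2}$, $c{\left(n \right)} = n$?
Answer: $- \frac{4830}{13} \approx -371.54$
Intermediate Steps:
$M{\left(K \right)} = K^{2} \left(-5 - K\right)$
$L = - \frac{159}{13}$ ($L = \frac{12}{-1} + \frac{3}{-13} = 12 \left(-1\right) + 3 \left(- \frac{1}{13}\right) = -12 - \frac{3}{13} = - \frac{159}{13} \approx -12.231$)
$M{\left(6 + 0 \right)} - 2 L = \left(6 + 0\right)^{2} \left(-5 - \left(6 + 0\right)\right) - - \frac{318}{13} = 6^{2} \left(-5 - 6\right) + \frac{318}{13} = 36 \left(-5 - 6\right) + \frac{318}{13} = 36 \left(-11\right) + \frac{318}{13} = -396 + \frac{318}{13} = - \frac{4830}{13}$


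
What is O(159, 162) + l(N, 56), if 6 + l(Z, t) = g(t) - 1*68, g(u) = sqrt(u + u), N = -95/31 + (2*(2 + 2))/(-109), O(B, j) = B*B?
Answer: 25207 + 4*sqrt(7) ≈ 25218.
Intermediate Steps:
O(B, j) = B**2
N = -10603/3379 (N = -95*1/31 + (2*4)*(-1/109) = -95/31 + 8*(-1/109) = -95/31 - 8/109 = -10603/3379 ≈ -3.1379)
g(u) = sqrt(2)*sqrt(u) (g(u) = sqrt(2*u) = sqrt(2)*sqrt(u))
l(Z, t) = -74 + sqrt(2)*sqrt(t) (l(Z, t) = -6 + (sqrt(2)*sqrt(t) - 1*68) = -6 + (sqrt(2)*sqrt(t) - 68) = -6 + (-68 + sqrt(2)*sqrt(t)) = -74 + sqrt(2)*sqrt(t))
O(159, 162) + l(N, 56) = 159**2 + (-74 + sqrt(2)*sqrt(56)) = 25281 + (-74 + sqrt(2)*(2*sqrt(14))) = 25281 + (-74 + 4*sqrt(7)) = 25207 + 4*sqrt(7)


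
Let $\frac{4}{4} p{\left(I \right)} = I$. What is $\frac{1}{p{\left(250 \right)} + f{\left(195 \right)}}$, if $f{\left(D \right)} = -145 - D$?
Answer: $- \frac{1}{90} \approx -0.011111$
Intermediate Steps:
$p{\left(I \right)} = I$
$\frac{1}{p{\left(250 \right)} + f{\left(195 \right)}} = \frac{1}{250 - 340} = \frac{1}{-90} = - \frac{1}{90}$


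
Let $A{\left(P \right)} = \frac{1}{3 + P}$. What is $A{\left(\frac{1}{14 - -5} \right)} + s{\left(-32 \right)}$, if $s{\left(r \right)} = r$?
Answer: $- \frac{1837}{58} \approx -31.672$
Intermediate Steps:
$A{\left(\frac{1}{14 - -5} \right)} + s{\left(-32 \right)} = \frac{1}{3 + \frac{1}{14 - -5}} - 32 = \frac{1}{3 + \frac{1}{14 + 5}} - 32 = \frac{1}{3 + \frac{1}{19}} - 32 = \frac{1}{\frac{58}{19}} - 32 = \frac{19}{58} - 32 = - \frac{1837}{58}$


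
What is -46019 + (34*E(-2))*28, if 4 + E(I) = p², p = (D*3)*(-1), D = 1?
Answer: -41259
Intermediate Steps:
p = -3 (p = (1*3)*(-1) = 3*(-1) = -3)
E(I) = 5 (E(I) = -4 + (-3)² = -4 + 9 = 5)
-46019 + (34*E(-2))*28 = -46019 + (34*5)*28 = -46019 + 170*28 = -46019 + 4760 = -41259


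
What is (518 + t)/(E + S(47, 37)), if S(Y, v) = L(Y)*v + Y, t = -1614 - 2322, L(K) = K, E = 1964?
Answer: -1709/1875 ≈ -0.91147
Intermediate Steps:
t = -3936
S(Y, v) = Y + Y*v (S(Y, v) = Y*v + Y = Y + Y*v)
(518 + t)/(E + S(47, 37)) = (518 - 3936)/(1964 + 47*(1 + 37)) = -3418/(1964 + 47*38) = -3418/(1964 + 1786) = -3418/3750 = -3418*1/3750 = -1709/1875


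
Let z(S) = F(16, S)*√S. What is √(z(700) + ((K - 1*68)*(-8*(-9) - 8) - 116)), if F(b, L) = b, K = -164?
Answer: 2*√(-3741 + 40*√7) ≈ 120.58*I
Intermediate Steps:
z(S) = 16*√S
√(z(700) + ((K - 1*68)*(-8*(-9) - 8) - 116)) = √(16*√700 + ((-164 - 1*68)*(-8*(-9) - 8) - 116)) = √(16*(10*√7) + ((-164 - 68)*(72 - 8) - 116)) = √(160*√7 + (-232*64 - 116)) = √(160*√7 + (-14848 - 116)) = √(160*√7 - 14964) = √(-14964 + 160*√7)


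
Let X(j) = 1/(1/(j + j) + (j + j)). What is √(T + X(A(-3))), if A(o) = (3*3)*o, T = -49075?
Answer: I*√417573885193/2917 ≈ 221.53*I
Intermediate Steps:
A(o) = 9*o
X(j) = 1/(1/(2*j) + 2*j)
√(T + X(A(-3))) = √(-49075 + 2*(9*(-3))/(1 + 4*(9*(-3))²)) = √(-49075 + 2*(-27)/(1 + 4*(-27)²)) = √(-49075 + 2*(-27)/(1 + 4*729)) = √(-49075 + 2*(-27)/(1 + 2916)) = √(-49075 + 2*(-27)/2917) = √(-49075 + 2*(-27)*(1/2917)) = √(-49075 - 54/2917) = √(-143151829/2917) = I*√417573885193/2917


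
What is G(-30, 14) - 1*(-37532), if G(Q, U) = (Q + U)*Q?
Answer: 38012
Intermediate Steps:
G(Q, U) = Q*(Q + U)
G(-30, 14) - 1*(-37532) = -30*(-30 + 14) - 1*(-37532) = -30*(-16) + 37532 = 480 + 37532 = 38012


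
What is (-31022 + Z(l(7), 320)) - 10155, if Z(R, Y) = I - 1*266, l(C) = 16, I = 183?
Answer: -41260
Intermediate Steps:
Z(R, Y) = -83 (Z(R, Y) = 183 - 1*266 = 183 - 266 = -83)
(-31022 + Z(l(7), 320)) - 10155 = (-31022 - 83) - 10155 = -31105 - 10155 = -41260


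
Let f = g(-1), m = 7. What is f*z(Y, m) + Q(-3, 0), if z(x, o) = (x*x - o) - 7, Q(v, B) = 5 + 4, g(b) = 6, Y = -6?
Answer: 141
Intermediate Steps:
Q(v, B) = 9
f = 6
z(x, o) = -7 + x**2 - o (z(x, o) = (x**2 - o) - 7 = -7 + x**2 - o)
f*z(Y, m) + Q(-3, 0) = 6*(-7 + (-6)**2 - 1*7) + 9 = 6*(-7 + 36 - 7) + 9 = 6*22 + 9 = 132 + 9 = 141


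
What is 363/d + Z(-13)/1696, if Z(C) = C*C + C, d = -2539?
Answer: -54891/1076536 ≈ -0.050989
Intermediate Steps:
Z(C) = C + C**2 (Z(C) = C**2 + C = C + C**2)
363/d + Z(-13)/1696 = 363/(-2539) - 13*(1 - 13)/1696 = 363*(-1/2539) - 13*(-12)*(1/1696) = -363/2539 + 156*(1/1696) = -363/2539 + 39/424 = -54891/1076536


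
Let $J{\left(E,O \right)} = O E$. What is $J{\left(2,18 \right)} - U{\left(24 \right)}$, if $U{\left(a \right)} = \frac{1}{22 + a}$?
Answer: $\frac{1655}{46} \approx 35.978$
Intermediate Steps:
$J{\left(E,O \right)} = E O$
$J{\left(2,18 \right)} - U{\left(24 \right)} = 2 \cdot 18 - \frac{1}{22 + 24} = 36 - \frac{1}{46} = \frac{1655}{46}$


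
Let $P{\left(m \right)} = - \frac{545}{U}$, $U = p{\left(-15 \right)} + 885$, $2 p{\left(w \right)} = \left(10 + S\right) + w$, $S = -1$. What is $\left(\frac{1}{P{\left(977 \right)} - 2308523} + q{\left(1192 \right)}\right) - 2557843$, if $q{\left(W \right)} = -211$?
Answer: $- \frac{5208499362061756}{2036117831} \approx -2.5581 \cdot 10^{6}$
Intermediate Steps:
$p{\left(w \right)} = \frac{9}{2} + \frac{w}{2}$ ($p{\left(w \right)} = \frac{\left(10 - 1\right) + w}{2} = \frac{9 + w}{2} = \frac{9}{2} + \frac{w}{2}$)
$U = 882$ ($U = \left(\frac{9}{2} + \frac{1}{2} \left(-15\right)\right) + 885 = \left(\frac{9}{2} - \frac{15}{2}\right) + 885 = -3 + 885 = 882$)
$P{\left(m \right)} = - \frac{545}{882}$
$\left(\frac{1}{P{\left(977 \right)} - 2308523} + q{\left(1192 \right)}\right) - 2557843 = \left(\frac{1}{- \frac{545}{882} - 2308523} - 211\right) - 2557843 = \left(\frac{1}{- \frac{2036117831}{882}} - 211\right) - 2557843 = \left(- \frac{882}{2036117831} - 211\right) - 2557843 = - \frac{429620863223}{2036117831} - 2557843 = - \frac{5208499362061756}{2036117831}$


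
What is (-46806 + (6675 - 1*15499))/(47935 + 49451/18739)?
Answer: -521225285/449151708 ≈ -1.1605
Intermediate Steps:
(-46806 + (6675 - 1*15499))/(47935 + 49451/18739) = (-46806 + (6675 - 15499))/(47935 + 49451*(1/18739)) = (-46806 - 8824)/(47935 + 49451/18739) = -55630/898303416/18739 = -55630*18739/898303416 = -521225285/449151708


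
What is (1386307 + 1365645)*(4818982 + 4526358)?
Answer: 25717927103680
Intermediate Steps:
(1386307 + 1365645)*(4818982 + 4526358) = 2751952*9345340 = 25717927103680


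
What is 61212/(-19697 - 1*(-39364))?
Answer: 61212/19667 ≈ 3.1124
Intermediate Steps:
61212/(-19697 - 1*(-39364)) = 61212/(-19697 + 39364) = 61212/19667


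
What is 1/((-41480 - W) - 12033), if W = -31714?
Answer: -1/21799 ≈ -4.5874e-5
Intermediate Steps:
1/((-41480 - W) - 12033) = 1/((-41480 - 1*(-31714)) - 12033) = 1/((-41480 + 31714) - 12033) = 1/(-9766 - 12033) = 1/(-21799) = -1/21799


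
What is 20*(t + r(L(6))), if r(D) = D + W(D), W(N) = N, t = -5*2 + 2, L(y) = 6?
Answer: 80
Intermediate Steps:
t = -8 (t = -10 + 2 = -8)
r(D) = 2*D (r(D) = D + D = 2*D)
20*(t + r(L(6))) = 20*(-8 + 2*6) = 20*(-8 + 12) = 20*4 = 80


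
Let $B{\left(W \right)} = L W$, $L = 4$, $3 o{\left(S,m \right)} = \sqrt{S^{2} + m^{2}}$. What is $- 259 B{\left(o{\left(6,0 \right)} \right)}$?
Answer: $-2072$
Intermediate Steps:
$o{\left(S,m \right)} = \frac{\sqrt{S^{2} + m^{2}}}{3}$
$B{\left(W \right)} = 4 W$
$- 259 B{\left(o{\left(6,0 \right)} \right)} = - 259 \cdot 4 \frac{\sqrt{6^{2} + 0^{2}}}{3} = - 259 \cdot 4 \frac{\sqrt{36 + 0}}{3} = - 259 \cdot 4 \frac{\sqrt{36}}{3} = - 259 \cdot 4 \cdot \frac{1}{3} \cdot 6 = - 259 \cdot 4 \cdot 2 = \left(-259\right) 8 = -2072$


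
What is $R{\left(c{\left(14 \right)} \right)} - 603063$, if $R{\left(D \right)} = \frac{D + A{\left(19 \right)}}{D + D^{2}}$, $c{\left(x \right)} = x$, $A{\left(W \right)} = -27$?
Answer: $- \frac{126643243}{210} \approx -6.0306 \cdot 10^{5}$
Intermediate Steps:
$R{\left(D \right)} = \frac{-27 + D}{D + D^{2}}$ ($R{\left(D \right)} = \frac{D - 27}{D + D^{2}} = \frac{-27 + D}{D + D^{2}}$)
$R{\left(c{\left(14 \right)} \right)} - 603063 = \frac{-27 + 14}{14 \left(1 + 14\right)} - 603063 = \frac{1}{14} \cdot \frac{1}{15} \left(-13\right) - 603063 = - \frac{13}{210} - 603063 = - \frac{126643243}{210}$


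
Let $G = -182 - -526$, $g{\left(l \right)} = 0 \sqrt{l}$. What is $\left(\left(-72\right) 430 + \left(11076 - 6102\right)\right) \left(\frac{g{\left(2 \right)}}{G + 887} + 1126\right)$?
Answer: $-29260236$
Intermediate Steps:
$g{\left(l \right)} = 0$
$G = 344$ ($G = -182 + 526 = 344$)
$\left(\left(-72\right) 430 + \left(11076 - 6102\right)\right) \left(\frac{g{\left(2 \right)}}{G + 887} + 1126\right) = \left(\left(-72\right) 430 + \left(11076 - 6102\right)\right) \left(\frac{1}{344 + 887} \cdot 0 + 1126\right) = \left(-30960 + 4974\right) \left(\frac{1}{1231} \cdot 0 + 1126\right) = - 25986 \left(\frac{1}{1231} \cdot 0 + 1126\right) = - 25986 \left(0 + 1126\right) = \left(-25986\right) 1126 = -29260236$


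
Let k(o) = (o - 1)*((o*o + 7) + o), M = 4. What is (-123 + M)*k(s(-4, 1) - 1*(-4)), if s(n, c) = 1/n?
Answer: -519673/64 ≈ -8119.9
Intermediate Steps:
k(o) = (-1 + o)*(7 + o + o²) (k(o) = (-1 + o)*((o² + 7) + o) = (-1 + o)*((7 + o²) + o) = (-1 + o)*(7 + o + o²))
(-123 + M)*k(s(-4, 1) - 1*(-4)) = (-123 + 4)*(-7 + (1/(-4) - 1*(-4))³ + 6*(1/(-4) - 1*(-4))) = -119*(-7 + (-¼ + 4)³ + 6*(-¼ + 4)) = -119*(-7 + (15/4)³ + 6*(15/4)) = -119*(-7 + 3375/64 + 45/2) = -119*4367/64 = -519673/64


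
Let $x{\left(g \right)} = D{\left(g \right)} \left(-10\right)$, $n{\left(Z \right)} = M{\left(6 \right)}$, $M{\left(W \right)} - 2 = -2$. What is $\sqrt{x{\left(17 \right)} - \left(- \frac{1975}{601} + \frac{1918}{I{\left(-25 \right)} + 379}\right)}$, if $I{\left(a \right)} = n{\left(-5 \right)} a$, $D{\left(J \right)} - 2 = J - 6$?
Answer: $\frac{i \sqrt{6836892146677}}{227779} \approx 11.479 i$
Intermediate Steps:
$M{\left(W \right)} = 0$ ($M{\left(W \right)} = 2 - 2 = 0$)
$D{\left(J \right)} = -4 + J$ ($D{\left(J \right)} = 2 + \left(J - 6\right) = 2 + \left(-6 + J\right) = -4 + J$)
$n{\left(Z \right)} = 0$
$I{\left(a \right)} = 0$ ($I{\left(a \right)} = 0 a = 0$)
$x{\left(g \right)} = 40 - 10 g$ ($x{\left(g \right)} = \left(-4 + g\right) \left(-10\right) = 40 - 10 g$)
$\sqrt{x{\left(17 \right)} - \left(- \frac{1975}{601} + \frac{1918}{I{\left(-25 \right)} + 379}\right)} = \sqrt{\left(40 - 170\right) - \left(- \frac{1975}{601} + \frac{1918}{0 + 379}\right)} = \sqrt{\left(40 - 170\right) - \left(- \frac{1975}{601} + \frac{1918}{379}\right)} = \sqrt{-130 + \left(\frac{1975}{601} - \frac{1918}{379}\right)} = \sqrt{-130 - \frac{404193}{227779}} = \sqrt{- \frac{30015463}{227779}} = \frac{i \sqrt{6836892146677}}{227779}$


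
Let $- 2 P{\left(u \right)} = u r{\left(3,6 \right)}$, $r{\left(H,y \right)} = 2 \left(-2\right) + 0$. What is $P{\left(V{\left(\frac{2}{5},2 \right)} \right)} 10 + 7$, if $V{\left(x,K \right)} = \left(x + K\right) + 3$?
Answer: $115$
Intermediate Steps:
$r{\left(H,y \right)} = -4$ ($r{\left(H,y \right)} = -4 + 0 = -4$)
$V{\left(x,K \right)} = 3 + K + x$ ($V{\left(x,K \right)} = \left(K + x\right) + 3 = 3 + K + x$)
$P{\left(u \right)} = 2 u$ ($P{\left(u \right)} = - \frac{u \left(-4\right)}{2} = - \frac{\left(-4\right) u}{2} = 2 u$)
$P{\left(V{\left(\frac{2}{5},2 \right)} \right)} 10 + 7 = 2 \left(3 + 2 + \frac{2}{5}\right) 10 + 7 = 2 \cdot \frac{27}{5} \cdot 10 + 7 = \frac{54}{5} \cdot 10 + 7 = 108 + 7 = 115$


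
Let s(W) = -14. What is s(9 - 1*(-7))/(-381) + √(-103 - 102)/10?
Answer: 14/381 + I*√205/10 ≈ 0.036745 + 1.4318*I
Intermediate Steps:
s(9 - 1*(-7))/(-381) + √(-103 - 102)/10 = -14/(-381) + √(-103 - 102)/10 = -14*(-1/381) + √(-205)*(⅒) = 14/381 + (I*√205)*(⅒) = 14/381 + I*√205/10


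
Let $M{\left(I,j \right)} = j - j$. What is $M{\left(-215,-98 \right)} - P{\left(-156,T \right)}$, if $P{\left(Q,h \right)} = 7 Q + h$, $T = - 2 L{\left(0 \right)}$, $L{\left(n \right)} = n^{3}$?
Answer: $1092$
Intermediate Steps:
$M{\left(I,j \right)} = 0$
$T = 0$ ($T = - 2 \cdot 0^{3} = \left(-2\right) 0 = 0$)
$P{\left(Q,h \right)} = h + 7 Q$
$M{\left(-215,-98 \right)} - P{\left(-156,T \right)} = 0 - \left(0 + 7 \left(-156\right)\right) = 0 - \left(0 - 1092\right) = 0 - -1092 = 0 + 1092 = 1092$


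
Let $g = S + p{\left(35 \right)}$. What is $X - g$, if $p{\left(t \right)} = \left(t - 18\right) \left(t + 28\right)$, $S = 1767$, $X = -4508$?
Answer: $-7346$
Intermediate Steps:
$p{\left(t \right)} = \left(-18 + t\right) \left(28 + t\right)$
$g = 2838$ ($g = 1767 + \left(-504 + 35^{2} + 10 \cdot 35\right) = 1767 + \left(-504 + 1225 + 350\right) = 1767 + 1071 = 2838$)
$X - g = -4508 - 2838 = -7346$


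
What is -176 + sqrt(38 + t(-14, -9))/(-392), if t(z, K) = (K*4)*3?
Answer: -176 - I*sqrt(70)/392 ≈ -176.0 - 0.021343*I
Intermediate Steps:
t(z, K) = 12*K (t(z, K) = (4*K)*3 = 12*K)
-176 + sqrt(38 + t(-14, -9))/(-392) = -176 + sqrt(38 + 12*(-9))/(-392) = -176 + sqrt(38 - 108)*(-1/392) = -176 + sqrt(-70)*(-1/392) = -176 + (I*sqrt(70))*(-1/392) = -176 - I*sqrt(70)/392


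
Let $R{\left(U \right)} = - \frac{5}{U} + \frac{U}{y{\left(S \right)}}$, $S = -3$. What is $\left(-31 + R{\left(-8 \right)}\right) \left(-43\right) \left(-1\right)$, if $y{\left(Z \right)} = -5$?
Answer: $- \frac{49493}{40} \approx -1237.3$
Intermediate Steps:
$R{\left(U \right)} = - \frac{5}{U} - \frac{U}{5}$ ($R{\left(U \right)} = - \frac{5}{U} + \frac{U}{-5} = - \frac{5}{U} + U \left(- \frac{1}{5}\right) = - \frac{5}{U} - \frac{U}{5}$)
$\left(-31 + R{\left(-8 \right)}\right) \left(-43\right) \left(-1\right) = \left(-31 - \left(- \frac{8}{5} + \frac{5}{-8}\right)\right) \left(-43\right) \left(-1\right) = \left(-31 + \left(\left(-5\right) \left(- \frac{1}{8}\right) + \frac{8}{5}\right)\right) \left(-43\right) \left(-1\right) = \left(-31 + \left(\frac{5}{8} + \frac{8}{5}\right)\right) \left(-43\right) \left(-1\right) = \left(-31 + \frac{89}{40}\right) \left(-43\right) \left(-1\right) = \left(- \frac{1151}{40}\right) \left(-43\right) \left(-1\right) = \frac{49493}{40} \left(-1\right) = - \frac{49493}{40}$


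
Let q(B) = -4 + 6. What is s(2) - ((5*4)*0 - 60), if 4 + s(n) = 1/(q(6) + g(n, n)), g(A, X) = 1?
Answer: 169/3 ≈ 56.333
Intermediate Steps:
q(B) = 2
s(n) = -11/3 (s(n) = -4 + 1/(2 + 1) = -4 + 1/3 = -11/3)
s(2) - ((5*4)*0 - 60) = -11/3 - ((5*4)*0 - 60) = -11/3 - (20*0 - 60) = -11/3 - (0 - 60) = -11/3 - 1*(-60) = -11/3 + 60 = 169/3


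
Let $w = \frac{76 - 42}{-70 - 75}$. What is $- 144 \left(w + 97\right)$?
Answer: $- \frac{2020464}{145} \approx -13934.0$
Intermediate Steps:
$w = - \frac{34}{145}$ ($w = \frac{34}{-145} = 34 \left(- \frac{1}{145}\right) = - \frac{34}{145} \approx -0.23448$)
$- 144 \left(w + 97\right) = - 144 \left(- \frac{34}{145} + 97\right) = \left(-144\right) \frac{14031}{145} = - \frac{2020464}{145}$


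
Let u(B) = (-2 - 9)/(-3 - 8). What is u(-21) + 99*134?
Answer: 13267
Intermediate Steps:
u(B) = 1 (u(B) = -11/(-11) = -11*(-1/11) = 1)
u(-21) + 99*134 = 1 + 99*134 = 1 + 13266 = 13267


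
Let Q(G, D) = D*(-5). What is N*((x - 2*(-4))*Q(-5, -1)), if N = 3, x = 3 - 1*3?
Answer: 120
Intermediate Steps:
x = 0 (x = 3 - 3 = 0)
Q(G, D) = -5*D
N*((x - 2*(-4))*Q(-5, -1)) = 3*((0 - 2*(-4))*(-5*(-1))) = 3*((0 + 8)*5) = 3*(8*5) = 3*40 = 120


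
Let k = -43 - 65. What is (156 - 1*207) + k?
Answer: -159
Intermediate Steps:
k = -108
(156 - 1*207) + k = (156 - 1*207) - 108 = (156 - 207) - 108 = -51 - 108 = -159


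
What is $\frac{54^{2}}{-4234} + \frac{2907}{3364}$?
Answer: $\frac{43083}{245572} \approx 0.17544$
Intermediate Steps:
$\frac{54^{2}}{-4234} + \frac{2907}{3364} = 2916 \left(- \frac{1}{4234}\right) + 2907 \cdot \frac{1}{3364} = - \frac{1458}{2117} + \frac{2907}{3364} = \frac{43083}{245572}$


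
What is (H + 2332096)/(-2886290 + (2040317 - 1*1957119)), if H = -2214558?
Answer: -58769/1401546 ≈ -0.041932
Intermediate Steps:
(H + 2332096)/(-2886290 + (2040317 - 1*1957119)) = (-2214558 + 2332096)/(-2886290 + (2040317 - 1*1957119)) = 117538/(-2886290 + (2040317 - 1957119)) = 117538/(-2886290 + 83198) = 117538/(-2803092) = 117538*(-1/2803092) = -58769/1401546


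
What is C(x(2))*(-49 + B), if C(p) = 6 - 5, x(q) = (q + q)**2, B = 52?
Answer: 3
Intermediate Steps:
x(q) = 4*q**2 (x(q) = (2*q)**2 = 4*q**2)
C(p) = 1
C(x(2))*(-49 + B) = 1*(-49 + 52) = 1*3 = 3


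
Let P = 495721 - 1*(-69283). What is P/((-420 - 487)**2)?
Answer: 565004/822649 ≈ 0.68681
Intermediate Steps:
P = 565004 (P = 495721 + 69283 = 565004)
P/((-420 - 487)**2) = 565004/((-420 - 487)**2) = 565004/((-907)**2) = 565004/822649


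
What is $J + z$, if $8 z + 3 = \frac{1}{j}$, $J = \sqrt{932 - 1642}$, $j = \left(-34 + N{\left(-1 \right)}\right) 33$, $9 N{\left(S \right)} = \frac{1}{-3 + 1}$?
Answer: $- \frac{20235}{53944} + i \sqrt{710} \approx -0.37511 + 26.646 i$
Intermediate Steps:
$N{\left(S \right)} = - \frac{1}{18}$ ($N{\left(S \right)} = \frac{1}{9 \left(-3 + 1\right)} = \frac{1}{9 \left(-2\right)} = \frac{1}{9} \left(- \frac{1}{2}\right) = - \frac{1}{18}$)
$j = - \frac{6743}{6}$ ($j = \left(-34 - \frac{1}{18}\right) 33 = \left(- \frac{613}{18}\right) 33 = - \frac{6743}{6} \approx -1123.8$)
$J = i \sqrt{710}$ ($J = \sqrt{-710} = i \sqrt{710} \approx 26.646 i$)
$z = - \frac{20235}{53944}$ ($z = - \frac{3}{8} + \frac{1}{8 \left(- \frac{6743}{6}\right)} = - \frac{3}{8} + \frac{1}{8} \left(- \frac{6}{6743}\right) = - \frac{3}{8} - \frac{3}{26972} = - \frac{20235}{53944} \approx -0.37511$)
$J + z = i \sqrt{710} - \frac{20235}{53944} = - \frac{20235}{53944} + i \sqrt{710}$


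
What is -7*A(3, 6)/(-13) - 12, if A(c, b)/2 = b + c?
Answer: -30/13 ≈ -2.3077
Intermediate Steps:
A(c, b) = 2*b + 2*c (A(c, b) = 2*(b + c) = 2*b + 2*c)
-7*A(3, 6)/(-13) - 12 = -7*(2*6 + 2*3)/(-13) - 12 = -7*(12 + 6)*(-1)/13 - 12 = -126*(-1)/13 - 12 = -7*(-18/13) - 12 = 126/13 - 12 = -30/13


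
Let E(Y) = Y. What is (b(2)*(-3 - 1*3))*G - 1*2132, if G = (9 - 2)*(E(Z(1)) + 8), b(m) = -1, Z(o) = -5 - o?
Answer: -2048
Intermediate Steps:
G = 14 (G = (9 - 2)*((-5 - 1*1) + 8) = 7*((-5 - 1) + 8) = 7*(-6 + 8) = 7*2 = 14)
(b(2)*(-3 - 1*3))*G - 1*2132 = -(-3 - 1*3)*14 - 1*2132 = -(-3 - 3)*14 - 2132 = -1*(-6)*14 - 2132 = 6*14 - 2132 = 84 - 2132 = -2048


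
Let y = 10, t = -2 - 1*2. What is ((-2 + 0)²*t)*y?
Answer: -160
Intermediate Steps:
t = -4 (t = -2 - 2 = -4)
((-2 + 0)²*t)*y = ((-2 + 0)²*(-4))*10 = ((-2)²*(-4))*10 = (4*(-4))*10 = -16*10 = -160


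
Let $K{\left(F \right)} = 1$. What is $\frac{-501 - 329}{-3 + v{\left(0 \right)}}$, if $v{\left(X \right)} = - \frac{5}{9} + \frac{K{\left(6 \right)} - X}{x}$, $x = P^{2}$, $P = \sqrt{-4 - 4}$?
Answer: $\frac{11952}{53} \approx 225.51$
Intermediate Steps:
$P = 2 i \sqrt{2}$ ($P = \sqrt{-8} = 2 i \sqrt{2} \approx 2.8284 i$)
$x = -8$ ($x = \left(2 i \sqrt{2}\right)^{2} = -8$)
$v{\left(X \right)} = - \frac{49}{72} + \frac{X}{8}$ ($v{\left(X \right)} = - \frac{5}{9} + \frac{1 - X}{-8} = \left(-5\right) \frac{1}{9} + \left(1 - X\right) \left(- \frac{1}{8}\right) = - \frac{5}{9} + \left(- \frac{1}{8} + \frac{X}{8}\right) = - \frac{49}{72} + \frac{X}{8}$)
$\frac{-501 - 329}{-3 + v{\left(0 \right)}} = \frac{-501 - 329}{-3 + \left(- \frac{49}{72} + \frac{1}{8} \cdot 0\right)} = - \frac{830}{-3 + \left(- \frac{49}{72} + 0\right)} = - \frac{830}{-3 - \frac{49}{72}} = - \frac{830}{- \frac{265}{72}} = \left(-830\right) \left(- \frac{72}{265}\right) = \frac{11952}{53}$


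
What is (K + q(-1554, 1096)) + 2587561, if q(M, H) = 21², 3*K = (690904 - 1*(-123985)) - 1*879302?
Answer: 2566531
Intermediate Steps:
K = -21471 (K = ((690904 - 1*(-123985)) - 1*879302)/3 = ((690904 + 123985) - 879302)/3 = (814889 - 879302)/3 = (⅓)*(-64413) = -21471)
q(M, H) = 441
(K + q(-1554, 1096)) + 2587561 = (-21471 + 441) + 2587561 = -21030 + 2587561 = 2566531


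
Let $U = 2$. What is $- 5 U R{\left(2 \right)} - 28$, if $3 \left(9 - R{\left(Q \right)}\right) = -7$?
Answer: $- \frac{424}{3} \approx -141.33$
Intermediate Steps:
$R{\left(Q \right)} = \frac{34}{3}$ ($R{\left(Q \right)} = 9 - - \frac{7}{3} = 9 + \frac{7}{3} = \frac{34}{3}$)
$- 5 U R{\left(2 \right)} - 28 = \left(-5\right) 2 \cdot \frac{34}{3} - 28 = \left(-10\right) \frac{34}{3} - 28 = - \frac{340}{3} - 28 = - \frac{424}{3}$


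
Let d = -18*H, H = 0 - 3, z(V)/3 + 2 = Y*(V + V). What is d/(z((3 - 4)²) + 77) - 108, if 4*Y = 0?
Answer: -7614/71 ≈ -107.24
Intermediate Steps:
Y = 0 (Y = (¼)*0 = 0)
z(V) = -6 (z(V) = -6 + 3*(0*(V + V)) = -6 + 3*(0*(2*V)) = -6 + 3*0 = -6 + 0 = -6)
H = -3
d = 54 (d = -18*(-3) = 54)
d/(z((3 - 4)²) + 77) - 108 = 54/(-6 + 77) - 108 = 54/71 - 108 = -7614/71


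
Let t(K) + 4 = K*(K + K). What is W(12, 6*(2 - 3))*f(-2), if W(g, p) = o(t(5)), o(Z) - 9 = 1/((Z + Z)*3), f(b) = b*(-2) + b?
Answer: 2485/138 ≈ 18.007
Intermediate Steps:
f(b) = -b (f(b) = -2*b + b = -b)
t(K) = -4 + 2*K² (t(K) = -4 + K*(K + K) = -4 + K*(2*K) = -4 + 2*K²)
o(Z) = 9 + 1/(6*Z) (o(Z) = 9 + 1/((Z + Z)*3) = 9 + (⅓)/(2*Z) = 9 + (1/(2*Z))*(⅓) = 9 + 1/(6*Z))
W(g, p) = 2485/276 (W(g, p) = 9 + 1/(6*(-4 + 2*5²)) = 9 + 1/(6*(-4 + 2*25)) = 9 + 1/(6*(-4 + 50)) = 9 + (⅙)/46 = 9 + (⅙)*(1/46) = 9 + 1/276 = 2485/276)
W(12, 6*(2 - 3))*f(-2) = 2485*(-1*(-2))/276 = (2485/276)*2 = 2485/138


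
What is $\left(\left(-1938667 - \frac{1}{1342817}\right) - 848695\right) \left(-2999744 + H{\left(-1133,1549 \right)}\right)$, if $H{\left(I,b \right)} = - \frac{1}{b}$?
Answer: $\frac{17391851437407324256035}{2080023533} \approx 8.3614 \cdot 10^{12}$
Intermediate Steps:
$\left(\left(-1938667 - \frac{1}{1342817}\right) - 848695\right) \left(-2999744 + H{\left(-1133,1549 \right)}\right) = \left(\left(-1938667 - \frac{1}{1342817}\right) - 848695\right) \left(-2999744 - \frac{1}{1549}\right) = \left(- \frac{2603275004940}{1342817} - 848695\right) \left(- \frac{4646603457}{1549}\right) = \left(- \frac{3742917078755}{1342817}\right) \left(- \frac{4646603457}{1549}\right) = \frac{17391851437407324256035}{2080023533}$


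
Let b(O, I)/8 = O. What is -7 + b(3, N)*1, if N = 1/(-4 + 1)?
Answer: 17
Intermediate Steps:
N = -⅓ (N = 1/(-3) = -⅓ ≈ -0.33333)
b(O, I) = 8*O
-7 + b(3, N)*1 = -7 + (8*3)*1 = -7 + 24*1 = -7 + 24 = 17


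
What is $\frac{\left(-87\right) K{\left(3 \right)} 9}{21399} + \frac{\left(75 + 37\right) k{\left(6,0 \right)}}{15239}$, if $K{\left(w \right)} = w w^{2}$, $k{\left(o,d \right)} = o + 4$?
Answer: $- \frac{2028577}{2218363} \approx -0.91445$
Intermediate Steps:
$k{\left(o,d \right)} = 4 + o$
$K{\left(w \right)} = w^{3}$
$\frac{\left(-87\right) K{\left(3 \right)} 9}{21399} + \frac{\left(75 + 37\right) k{\left(6,0 \right)}}{15239} = \frac{\left(-87\right) 3^{3} \cdot 9}{21399} + \frac{\left(75 + 37\right) \left(4 + 6\right)}{15239} = - 87 \cdot 27 \cdot 9 \cdot \frac{1}{21399} + 112 \cdot 10 \cdot \frac{1}{15239} = \left(-87\right) 243 \cdot \frac{1}{21399} + 1120 \cdot \frac{1}{15239} = \left(-21141\right) \frac{1}{21399} + \frac{160}{2177} = - \frac{7047}{7133} + \frac{160}{2177} = - \frac{2028577}{2218363}$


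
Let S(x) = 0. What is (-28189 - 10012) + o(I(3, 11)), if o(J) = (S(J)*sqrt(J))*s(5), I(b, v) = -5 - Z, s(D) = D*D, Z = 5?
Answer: -38201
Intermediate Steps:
s(D) = D**2
I(b, v) = -10 (I(b, v) = -5 - 1*5 = -5 - 5 = -10)
o(J) = 0 (o(J) = (0*sqrt(J))*5**2 = 0*25 = 0)
(-28189 - 10012) + o(I(3, 11)) = (-28189 - 10012) + 0 = -38201 + 0 = -38201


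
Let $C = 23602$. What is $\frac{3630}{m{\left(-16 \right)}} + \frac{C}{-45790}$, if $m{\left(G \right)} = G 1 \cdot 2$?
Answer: $- \frac{41743241}{366320} \approx -113.95$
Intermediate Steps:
$m{\left(G \right)} = 2 G$ ($m{\left(G \right)} = G 2 = 2 G$)
$\frac{3630}{m{\left(-16 \right)}} + \frac{C}{-45790} = \frac{3630}{2 \left(-16\right)} + \frac{23602}{-45790} = \frac{3630}{-32} + 23602 \left(- \frac{1}{45790}\right) = 3630 \left(- \frac{1}{32}\right) - \frac{11801}{22895} = - \frac{1815}{16} - \frac{11801}{22895} = - \frac{41743241}{366320}$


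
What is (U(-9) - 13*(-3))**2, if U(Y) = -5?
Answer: 1156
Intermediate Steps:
(U(-9) - 13*(-3))**2 = (-5 - 13*(-3))**2 = (-5 + 39)**2 = 34**2 = 1156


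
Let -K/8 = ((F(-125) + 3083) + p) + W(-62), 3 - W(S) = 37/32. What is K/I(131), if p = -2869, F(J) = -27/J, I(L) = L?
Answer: -864239/65500 ≈ -13.194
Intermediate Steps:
W(S) = 59/32 (W(S) = 3 - 37/32 = 59/32)
K = -864239/500 (K = -8*(((-27/(-125) + 3083) - 2869) + 59/32) = -8*(((-27*(-1/125) + 3083) - 2869) + 59/32) = -8*(((27/125 + 3083) - 2869) + 59/32) = -8*((385402/125 - 2869) + 59/32) = -8*(26777/125 + 59/32) = -8*864239/4000 = -864239/500 ≈ -1728.5)
K/I(131) = -864239/500/131 = -864239/500*1/131 = -864239/65500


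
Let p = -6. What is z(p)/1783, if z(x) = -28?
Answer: -28/1783 ≈ -0.015704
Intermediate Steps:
z(p)/1783 = -28/1783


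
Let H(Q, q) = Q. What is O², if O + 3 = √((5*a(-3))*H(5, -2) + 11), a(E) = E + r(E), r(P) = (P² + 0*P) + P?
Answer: (3 - √86)² ≈ 39.358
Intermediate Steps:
r(P) = P + P² (r(P) = (P² + 0) + P = P² + P = P + P²)
a(E) = E + E*(1 + E)
O = -3 + √86 (O = -3 + √((5*(-3*(2 - 3)))*5 + 11) = -3 + √((5*(-3*(-1)))*5 + 11) = -3 + √((5*3)*5 + 11) = -3 + √(15*5 + 11) = -3 + √(75 + 11) = -3 + √86 ≈ 6.2736)
O² = (-3 + √86)²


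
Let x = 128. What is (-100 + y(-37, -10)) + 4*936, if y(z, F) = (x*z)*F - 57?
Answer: 50947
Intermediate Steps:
y(z, F) = -57 + 128*F*z (y(z, F) = (128*z)*F - 57 = 128*F*z - 57 = -57 + 128*F*z)
(-100 + y(-37, -10)) + 4*936 = (-100 + (-57 + 128*(-10)*(-37))) + 4*936 = (-100 + (-57 + 47360)) + 3744 = (-100 + 47303) + 3744 = 47203 + 3744 = 50947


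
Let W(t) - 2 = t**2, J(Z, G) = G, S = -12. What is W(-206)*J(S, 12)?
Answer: 509256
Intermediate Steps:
W(t) = 2 + t**2
W(-206)*J(S, 12) = (2 + (-206)**2)*12 = (2 + 42436)*12 = 42438*12 = 509256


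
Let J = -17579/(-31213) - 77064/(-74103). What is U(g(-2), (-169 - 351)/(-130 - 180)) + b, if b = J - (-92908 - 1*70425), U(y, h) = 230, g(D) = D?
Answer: 126107051709642/770992313 ≈ 1.6356e+5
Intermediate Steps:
J = 1236018423/770992313 (J = -17579*(-1/31213) - 77064*(-1/74103) = 17579/31213 + 25688/24701 = 1236018423/770992313 ≈ 1.6032)
b = 125929723477652/770992313 (b = 1236018423/770992313 - (-92908 - 1*70425) = 1236018423/770992313 - (-92908 - 70425) = 1236018423/770992313 - 1*(-163333) = 1236018423/770992313 + 163333 = 125929723477652/770992313 ≈ 1.6333e+5)
U(g(-2), (-169 - 351)/(-130 - 180)) + b = 230 + 125929723477652/770992313 = 126107051709642/770992313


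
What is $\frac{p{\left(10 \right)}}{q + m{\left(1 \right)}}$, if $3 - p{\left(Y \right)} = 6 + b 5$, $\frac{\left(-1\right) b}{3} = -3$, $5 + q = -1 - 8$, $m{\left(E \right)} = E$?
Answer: $\frac{48}{13} \approx 3.6923$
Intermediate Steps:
$q = -14$ ($q = -5 - 9 = -14$)
$b = 9$ ($b = \left(-3\right) \left(-3\right) = 9$)
$p{\left(Y \right)} = -48$ ($p{\left(Y \right)} = 3 - \left(6 + 9 \cdot 5\right) = 3 - \left(6 + 45\right) = 3 - 51 = -48$)
$\frac{p{\left(10 \right)}}{q + m{\left(1 \right)}} = \frac{1}{-14 + 1} \left(-48\right) = \frac{1}{-13} \left(-48\right) = \left(- \frac{1}{13}\right) \left(-48\right) = \frac{48}{13}$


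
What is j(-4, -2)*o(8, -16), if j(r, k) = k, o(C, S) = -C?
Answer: 16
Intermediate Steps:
j(-4, -2)*o(8, -16) = -(-2)*8 = -2*(-8) = 16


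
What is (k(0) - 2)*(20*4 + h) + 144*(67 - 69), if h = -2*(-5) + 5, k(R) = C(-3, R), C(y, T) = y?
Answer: -763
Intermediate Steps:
k(R) = -3
h = 15 (h = 10 + 5 = 15)
(k(0) - 2)*(20*4 + h) + 144*(67 - 69) = (-3 - 2)*(20*4 + 15) + 144*(67 - 69) = -5*(80 + 15) + 144*(-2) = -5*95 - 288 = -475 - 288 = -763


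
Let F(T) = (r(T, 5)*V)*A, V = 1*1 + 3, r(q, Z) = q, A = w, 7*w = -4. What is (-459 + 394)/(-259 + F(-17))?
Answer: 455/1541 ≈ 0.29526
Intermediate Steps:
w = -4/7 (w = (⅐)*(-4) = -4/7 ≈ -0.57143)
A = -4/7 ≈ -0.57143
V = 4 (V = 1 + 3 = 4)
F(T) = -16*T/7 (F(T) = (T*4)*(-4/7) = (4*T)*(-4/7) = -16*T/7)
(-459 + 394)/(-259 + F(-17)) = (-459 + 394)/(-259 - 16/7*(-17)) = -65/(-259 + 272/7) = -65/(-1541/7) = -65*(-7/1541) = 455/1541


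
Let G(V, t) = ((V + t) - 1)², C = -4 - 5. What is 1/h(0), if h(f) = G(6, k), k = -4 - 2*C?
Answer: 1/361 ≈ 0.0027701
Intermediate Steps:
C = -9
k = 14 (k = -4 - 2*(-9) = -4 + 18 = 14)
G(V, t) = (-1 + V + t)²
h(f) = 361 (h(f) = (-1 + 6 + 14)² = 19² = 361)
1/h(0) = 1/361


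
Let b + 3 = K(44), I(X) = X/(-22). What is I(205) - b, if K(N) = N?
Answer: -1107/22 ≈ -50.318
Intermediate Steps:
I(X) = -X/22 (I(X) = X*(-1/22) = -X/22)
b = 41 (b = -3 + 44 = 41)
I(205) - b = -1/22*205 - 1*41 = -205/22 - 41 = -1107/22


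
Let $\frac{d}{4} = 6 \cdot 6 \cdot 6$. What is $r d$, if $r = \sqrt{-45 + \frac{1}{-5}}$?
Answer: $\frac{864 i \sqrt{1130}}{5} \approx 5808.8 i$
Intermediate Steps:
$d = 864$ ($d = 4 \cdot 6 \cdot 6 \cdot 6 = 4 \cdot 36 \cdot 6 = 4 \cdot 216 = 864$)
$r = \frac{i \sqrt{1130}}{5}$ ($r = \sqrt{-45 - \frac{1}{5}} = \sqrt{- \frac{226}{5}} = \frac{i \sqrt{1130}}{5} \approx 6.7231 i$)
$r d = \frac{i \sqrt{1130}}{5} \cdot 864 = \frac{864 i \sqrt{1130}}{5}$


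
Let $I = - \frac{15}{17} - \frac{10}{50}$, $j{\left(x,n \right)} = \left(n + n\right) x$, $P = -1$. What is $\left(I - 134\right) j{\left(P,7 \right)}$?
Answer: $\frac{160748}{85} \approx 1891.2$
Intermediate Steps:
$j{\left(x,n \right)} = 2 n x$
$I = - \frac{92}{85}$ ($I = \left(-15\right) \frac{1}{17} - \frac{1}{5} = - \frac{15}{17} - \frac{1}{5} = - \frac{92}{85} \approx -1.0824$)
$\left(I - 134\right) j{\left(P,7 \right)} = \left(- \frac{92}{85} - 134\right) 2 \cdot 7 \left(-1\right) = \left(- \frac{11482}{85}\right) \left(-14\right) = \frac{160748}{85}$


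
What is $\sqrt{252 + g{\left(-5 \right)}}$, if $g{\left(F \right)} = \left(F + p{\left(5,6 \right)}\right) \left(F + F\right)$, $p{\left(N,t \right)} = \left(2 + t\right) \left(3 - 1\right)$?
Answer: $\sqrt{142} \approx 11.916$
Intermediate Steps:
$p{\left(N,t \right)} = 4 + 2 t$ ($p{\left(N,t \right)} = \left(2 + t\right) 2 = 4 + 2 t$)
$g{\left(F \right)} = 2 F \left(16 + F\right)$ ($g{\left(F \right)} = \left(F + \left(4 + 2 \cdot 6\right)\right) \left(F + F\right) = \left(F + \left(4 + 12\right)\right) 2 F = \left(F + 16\right) 2 F = \left(16 + F\right) 2 F = 2 F \left(16 + F\right)$)
$\sqrt{252 + g{\left(-5 \right)}} = \sqrt{252 + 2 \left(-5\right) \left(16 - 5\right)} = \sqrt{252 + 2 \left(-5\right) 11} = \sqrt{252 - 110} = \sqrt{142}$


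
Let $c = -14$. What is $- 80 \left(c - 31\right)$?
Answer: $3600$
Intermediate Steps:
$- 80 \left(c - 31\right) = - 80 \left(-14 - 31\right) = \left(-80\right) \left(-45\right) = 3600$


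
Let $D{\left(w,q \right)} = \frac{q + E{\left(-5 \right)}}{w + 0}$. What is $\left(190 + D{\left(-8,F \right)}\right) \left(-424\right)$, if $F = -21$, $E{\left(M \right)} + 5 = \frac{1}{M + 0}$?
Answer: $- \frac{409743}{5} \approx -81949.0$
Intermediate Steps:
$E{\left(M \right)} = -5 + \frac{1}{M}$ ($E{\left(M \right)} = -5 + \frac{1}{M + 0} = -5 + \frac{1}{M}$)
$D{\left(w,q \right)} = \frac{- \frac{26}{5} + q}{w}$ ($D{\left(w,q \right)} = \frac{q - \left(5 - \frac{1}{-5}\right)}{w + 0} = \frac{q - \frac{26}{5}}{w} = \frac{- \frac{26}{5} + q}{w}$)
$\left(190 + D{\left(-8,F \right)}\right) \left(-424\right) = \left(190 + \frac{- \frac{26}{5} - 21}{-8}\right) \left(-424\right) = \left(190 - - \frac{131}{40}\right) \left(-424\right) = \left(190 + \frac{131}{40}\right) \left(-424\right) = \frac{7731}{40} \left(-424\right) = - \frac{409743}{5}$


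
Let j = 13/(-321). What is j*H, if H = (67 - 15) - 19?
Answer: -143/107 ≈ -1.3364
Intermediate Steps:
H = 33 (H = 52 - 19 = 33)
j = -13/321 (j = 13*(-1/321) = -13/321 ≈ -0.040498)
j*H = -13/321*33 = -143/107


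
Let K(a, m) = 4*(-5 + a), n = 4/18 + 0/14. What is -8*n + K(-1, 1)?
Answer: -232/9 ≈ -25.778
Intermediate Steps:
n = 2/9 (n = 4*(1/18) + 0*(1/14) = 2/9 + 0 = 2/9 ≈ 0.22222)
K(a, m) = -20 + 4*a
-8*n + K(-1, 1) = -8*2/9 + (-20 + 4*(-1)) = -16/9 + (-20 - 4) = -16/9 - 24 = -232/9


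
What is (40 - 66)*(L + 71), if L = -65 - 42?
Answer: 936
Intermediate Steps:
L = -107
(40 - 66)*(L + 71) = (40 - 66)*(-107 + 71) = -26*(-36) = 936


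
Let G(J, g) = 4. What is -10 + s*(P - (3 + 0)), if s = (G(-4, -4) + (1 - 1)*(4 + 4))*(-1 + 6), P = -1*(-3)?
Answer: -10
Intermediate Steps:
P = 3
s = 20 (s = (4 + (1 - 1)*(4 + 4))*(-1 + 6) = (4 + 0*8)*5 = (4 + 0)*5 = 4*5 = 20)
-10 + s*(P - (3 + 0)) = -10 + 20*(3 - (3 + 0)) = -10 + 20*(3 - 1*3) = -10 + 20*(3 - 3) = -10 + 20*0 = -10 + 0 = -10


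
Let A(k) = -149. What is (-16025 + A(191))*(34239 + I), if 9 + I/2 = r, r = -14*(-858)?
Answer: -942054630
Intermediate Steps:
r = 12012
I = 24006 (I = -18 + 2*12012 = -18 + 24024 = 24006)
(-16025 + A(191))*(34239 + I) = (-16025 - 149)*(34239 + 24006) = -16174*58245 = -942054630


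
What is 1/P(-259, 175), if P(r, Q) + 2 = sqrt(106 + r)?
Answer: -2/157 - 3*I*sqrt(17)/157 ≈ -0.012739 - 0.078785*I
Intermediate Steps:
P(r, Q) = -2 + sqrt(106 + r)
1/P(-259, 175) = 1/(-2 + sqrt(106 - 259)) = 1/(-2 + sqrt(-153)) = 1/(-2 + 3*I*sqrt(17))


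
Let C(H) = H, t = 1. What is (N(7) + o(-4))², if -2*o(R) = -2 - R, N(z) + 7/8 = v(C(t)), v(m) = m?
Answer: 49/64 ≈ 0.76563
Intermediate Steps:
N(z) = ⅛ (N(z) = -7/8 + 1 = ⅛)
o(R) = 1 + R/2 (o(R) = -(-2 - R)/2 = 1 + R/2)
(N(7) + o(-4))² = (⅛ + (1 + (½)*(-4)))² = (⅛ + (1 - 2))² = (⅛ - 1)² = (-7/8)² = 49/64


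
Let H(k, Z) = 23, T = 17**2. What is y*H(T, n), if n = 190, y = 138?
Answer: 3174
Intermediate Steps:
T = 289
y*H(T, n) = 138*23 = 3174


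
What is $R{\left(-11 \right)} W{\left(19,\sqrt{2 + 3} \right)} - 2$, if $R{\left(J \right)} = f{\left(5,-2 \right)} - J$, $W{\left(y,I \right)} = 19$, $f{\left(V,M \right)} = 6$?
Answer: $321$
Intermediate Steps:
$R{\left(J \right)} = 6 - J$
$R{\left(-11 \right)} W{\left(19,\sqrt{2 + 3} \right)} - 2 = \left(6 - -11\right) 19 - 2 = \left(6 + 11\right) 19 - 2 = 17 \cdot 19 - 2 = 323 - 2 = 321$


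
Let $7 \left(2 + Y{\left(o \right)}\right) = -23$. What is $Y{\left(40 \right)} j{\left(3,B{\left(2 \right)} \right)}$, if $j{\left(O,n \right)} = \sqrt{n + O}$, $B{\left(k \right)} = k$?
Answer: $- \frac{37 \sqrt{5}}{7} \approx -11.819$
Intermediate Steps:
$j{\left(O,n \right)} = \sqrt{O + n}$
$Y{\left(o \right)} = - \frac{37}{7}$ ($Y{\left(o \right)} = -2 + \frac{1}{7} \left(-23\right) = -2 - \frac{23}{7} = - \frac{37}{7}$)
$Y{\left(40 \right)} j{\left(3,B{\left(2 \right)} \right)} = - \frac{37 \sqrt{3 + 2}}{7} = - \frac{37 \sqrt{5}}{7}$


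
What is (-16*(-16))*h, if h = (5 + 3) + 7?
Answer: 3840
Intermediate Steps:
h = 15 (h = 8 + 7 = 15)
(-16*(-16))*h = -16*(-16)*15 = 256*15 = 3840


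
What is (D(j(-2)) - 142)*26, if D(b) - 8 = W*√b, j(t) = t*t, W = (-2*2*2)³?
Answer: -30108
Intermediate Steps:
W = -512 (W = (-4*2)³ = (-8)³ = -512)
j(t) = t²
D(b) = 8 - 512*√b
(D(j(-2)) - 142)*26 = ((8 - 512*√((-2)²)) - 142)*26 = ((8 - 512*√4) - 142)*26 = ((8 - 512*2) - 142)*26 = ((8 - 1024) - 142)*26 = (-1016 - 142)*26 = -1158*26 = -30108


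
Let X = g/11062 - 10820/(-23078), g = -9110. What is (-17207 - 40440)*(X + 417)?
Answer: -1532904273671546/63822209 ≈ -2.4018e+7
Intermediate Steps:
X = -22637435/63822209 (X = -9110/11062 - 10820/(-23078) = -9110*1/11062 - 10820*(-1/23078) = -4555/5531 + 5410/11539 = -22637435/63822209 ≈ -0.35470)
(-17207 - 40440)*(X + 417) = (-17207 - 40440)*(-22637435/63822209 + 417) = -57647*26591223718/63822209 = -1532904273671546/63822209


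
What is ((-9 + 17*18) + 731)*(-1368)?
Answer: -1406304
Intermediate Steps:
((-9 + 17*18) + 731)*(-1368) = ((-9 + 306) + 731)*(-1368) = (297 + 731)*(-1368) = 1028*(-1368) = -1406304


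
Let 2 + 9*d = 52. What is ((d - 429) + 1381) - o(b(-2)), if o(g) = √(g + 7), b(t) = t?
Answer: 8618/9 - √5 ≈ 955.32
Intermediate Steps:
d = 50/9 (d = -2/9 + (⅑)*52 = -2/9 + 52/9 = 50/9 ≈ 5.5556)
o(g) = √(7 + g)
((d - 429) + 1381) - o(b(-2)) = ((50/9 - 429) + 1381) - √(7 - 2) = (-3811/9 + 1381) - √5 = 8618/9 - √5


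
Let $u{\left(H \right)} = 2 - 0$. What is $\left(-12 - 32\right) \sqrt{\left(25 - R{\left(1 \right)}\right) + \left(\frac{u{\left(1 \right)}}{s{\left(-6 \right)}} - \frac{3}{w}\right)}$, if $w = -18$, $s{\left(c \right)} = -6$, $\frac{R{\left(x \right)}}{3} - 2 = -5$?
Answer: $- \frac{22 \sqrt{1218}}{3} \approx -255.93$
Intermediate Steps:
$R{\left(x \right)} = -9$ ($R{\left(x \right)} = 6 + 3 \left(-5\right) = 6 - 15 = -9$)
$u{\left(H \right)} = 2$ ($u{\left(H \right)} = 2 + 0 = 2$)
$\left(-12 - 32\right) \sqrt{\left(25 - R{\left(1 \right)}\right) + \left(\frac{u{\left(1 \right)}}{s{\left(-6 \right)}} - \frac{3}{w}\right)} = \left(-12 - 32\right) \sqrt{\left(25 - -9\right) + \left(\frac{2}{-6} - \frac{3}{-18}\right)} = - 44 \sqrt{\left(25 + 9\right) + \left(2 \left(- \frac{1}{6}\right) - - \frac{1}{6}\right)} = - 44 \sqrt{34 + \left(- \frac{1}{3} + \frac{1}{6}\right)} = - 44 \sqrt{34 - \frac{1}{6}} = - 44 \sqrt{\frac{203}{6}} = - 44 \frac{\sqrt{1218}}{6} = - \frac{22 \sqrt{1218}}{3}$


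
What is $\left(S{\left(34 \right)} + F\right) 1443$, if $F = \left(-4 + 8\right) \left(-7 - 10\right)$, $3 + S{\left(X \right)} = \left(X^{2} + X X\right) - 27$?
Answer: $3194802$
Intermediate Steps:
$S{\left(X \right)} = -30 + 2 X^{2}$ ($S{\left(X \right)} = -3 - \left(27 - X^{2} - X X\right) = -3 + \left(\left(X^{2} + X^{2}\right) - 27\right) = -3 + \left(2 X^{2} - 27\right) = -3 + \left(-27 + 2 X^{2}\right) = -30 + 2 X^{2}$)
$F = -68$ ($F = 4 \left(-17\right) = -68$)
$\left(S{\left(34 \right)} + F\right) 1443 = \left(\left(-30 + 2 \cdot 34^{2}\right) - 68\right) 1443 = \left(\left(-30 + 2 \cdot 1156\right) - 68\right) 1443 = \left(\left(-30 + 2312\right) - 68\right) 1443 = \left(2282 - 68\right) 1443 = 2214 \cdot 1443 = 3194802$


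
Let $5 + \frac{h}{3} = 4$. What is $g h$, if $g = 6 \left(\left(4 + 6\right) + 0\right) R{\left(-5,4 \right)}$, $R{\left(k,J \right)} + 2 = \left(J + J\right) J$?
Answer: $-5400$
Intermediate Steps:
$R{\left(k,J \right)} = -2 + 2 J^{2}$ ($R{\left(k,J \right)} = -2 + \left(J + J\right) J = -2 + 2 J J = -2 + 2 J^{2}$)
$h = -3$ ($h = -15 + 3 \cdot 4 = -15 + 12 = -3$)
$g = 1800$ ($g = 6 \left(\left(4 + 6\right) + 0\right) \left(-2 + 2 \cdot 4^{2}\right) = 6 \left(10 + 0\right) \left(-2 + 2 \cdot 16\right) = 6 \cdot 10 \left(-2 + 32\right) = 60 \cdot 30 = 1800$)
$g h = 1800 \left(-3\right) = -5400$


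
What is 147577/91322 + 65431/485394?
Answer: 2771724290/1583112531 ≈ 1.7508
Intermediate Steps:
147577/91322 + 65431/485394 = 2771724290/1583112531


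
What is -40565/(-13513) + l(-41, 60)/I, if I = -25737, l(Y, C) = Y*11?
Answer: 1050115768/347784081 ≈ 3.0194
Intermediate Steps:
l(Y, C) = 11*Y
-40565/(-13513) + l(-41, 60)/I = -40565/(-13513) + (11*(-41))/(-25737) = -40565*(-1/13513) - 451*(-1/25737) = 40565/13513 + 451/25737 = 1050115768/347784081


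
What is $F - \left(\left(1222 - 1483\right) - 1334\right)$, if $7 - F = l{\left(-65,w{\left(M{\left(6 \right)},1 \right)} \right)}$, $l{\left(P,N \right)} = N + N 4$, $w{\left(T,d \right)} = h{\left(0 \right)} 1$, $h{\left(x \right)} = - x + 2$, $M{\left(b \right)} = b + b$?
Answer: $1592$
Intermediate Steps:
$M{\left(b \right)} = 2 b$
$h{\left(x \right)} = 2 - x$
$w{\left(T,d \right)} = 2$ ($w{\left(T,d \right)} = \left(2 - 0\right) 1 = \left(2 + 0\right) 1 = 2 \cdot 1 = 2$)
$l{\left(P,N \right)} = 5 N$ ($l{\left(P,N \right)} = N + 4 N = 5 N$)
$F = -3$ ($F = 7 - 5 \cdot 2 = 7 - 10 = -3$)
$F - \left(\left(1222 - 1483\right) - 1334\right) = -3 - \left(\left(1222 - 1483\right) - 1334\right) = -3 - \left(-261 - 1334\right) = -3 - -1595 = -3 + 1595 = 1592$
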